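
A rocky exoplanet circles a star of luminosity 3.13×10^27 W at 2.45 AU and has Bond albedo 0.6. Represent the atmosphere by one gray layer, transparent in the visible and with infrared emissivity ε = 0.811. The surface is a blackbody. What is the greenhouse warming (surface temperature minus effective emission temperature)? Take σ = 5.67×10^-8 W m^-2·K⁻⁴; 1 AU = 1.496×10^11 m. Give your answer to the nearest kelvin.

d = 2.45 × 1.496×10^11 m = 3.665×10^11 m.
Flux at the orbit: S = L/(4πd²) = 3.13×10^27/(4π·(3.67×10^11)²) = 1854 W m^-2.
Effective emission temperature (TOA balance): σT_e⁴ = S(1−α)/4 = 185.4 W m^-2 → T_e = 239.1 K.
The surface balance (absorbed SW + ε·downward IR = σT_s⁴) with T_a⁴ = T_s⁴/2 reduces to T_s = T_e·[2/(2−ε)]^¼ = 272.3 K.
The atmosphere warms the surface by 33.20 K.

33 kelvin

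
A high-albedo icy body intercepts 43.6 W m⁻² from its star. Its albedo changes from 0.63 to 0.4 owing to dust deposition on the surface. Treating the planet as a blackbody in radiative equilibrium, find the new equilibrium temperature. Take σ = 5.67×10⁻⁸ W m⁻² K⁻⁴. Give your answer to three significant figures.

New equilibrium: T₂ = [(1−0.4)·43.60/(4σ)]^(1/4) = 103.6 K.

104 kelvin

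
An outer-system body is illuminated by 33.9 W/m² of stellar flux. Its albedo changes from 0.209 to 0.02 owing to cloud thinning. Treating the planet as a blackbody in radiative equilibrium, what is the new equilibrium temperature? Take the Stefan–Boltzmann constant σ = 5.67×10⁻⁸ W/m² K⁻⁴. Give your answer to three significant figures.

110 K

T₂ = [S(1−α₂)/(4σ)]^(1/4) = [33.90·0.98/(4σ)]^(1/4) = 110.0 K.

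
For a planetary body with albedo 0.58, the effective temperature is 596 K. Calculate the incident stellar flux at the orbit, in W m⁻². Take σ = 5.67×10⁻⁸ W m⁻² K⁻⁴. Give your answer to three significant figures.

Invert the energy balance for S: S = 4σT⁴/(1−α).
σT⁴ = 5.67×10⁻⁸·(596)⁴ = 7154 W m⁻².
So S = 4×7154/(1−0.58) = 68140 W m⁻².

68100 W m⁻²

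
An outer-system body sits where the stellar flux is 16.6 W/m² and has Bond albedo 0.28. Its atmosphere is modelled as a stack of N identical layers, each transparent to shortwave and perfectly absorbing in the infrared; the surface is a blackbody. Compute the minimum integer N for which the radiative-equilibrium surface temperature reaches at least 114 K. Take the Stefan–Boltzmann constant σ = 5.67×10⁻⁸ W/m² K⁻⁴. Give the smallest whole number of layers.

Top-of-atmosphere balance: σT_e⁴ = S(1−α)/4 = 2.988 W/m² → T_e = 85.20 K.
T_s = (N+1)^(1/4)·T_e ≥ 114 K requires N+1 ≥ (T_s/T_e)⁴ = (114/85.20)⁴ = 3.205.
The minimum whole number is N = 3.

3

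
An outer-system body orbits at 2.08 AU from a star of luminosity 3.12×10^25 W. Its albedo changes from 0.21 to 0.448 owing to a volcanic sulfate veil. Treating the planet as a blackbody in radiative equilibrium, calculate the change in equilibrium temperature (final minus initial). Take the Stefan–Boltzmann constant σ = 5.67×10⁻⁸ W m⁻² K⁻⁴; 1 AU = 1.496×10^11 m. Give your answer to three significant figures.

d = 2.08 × 1.496×10^11 m = 3.112×10^11 m.
Flux at the orbit: S = L/(4πd²) = 3.12×10^25/(4π·(3.11×10^11)²) = 25.64 W m⁻².
With α = 0.21, T₁ = 97.22 K.
Final:   T₂ = [S(1−0.448)/(4σ)]^(1/4) = 88.88 K.
ΔT = T₂ − T₁ = -8.334 K.

-8.33 kelvin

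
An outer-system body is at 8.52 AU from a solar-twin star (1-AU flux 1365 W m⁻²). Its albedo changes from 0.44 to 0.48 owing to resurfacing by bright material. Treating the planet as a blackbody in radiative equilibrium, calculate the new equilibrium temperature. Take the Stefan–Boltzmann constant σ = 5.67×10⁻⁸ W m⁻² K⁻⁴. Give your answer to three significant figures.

Flux at the orbit: S = 1365/(8.52)² = 18.80 W m⁻².
With the new albedo, S(1−α₂)/4 = 2.445 W m⁻², so T₂ = 81.03 K.

81.0 K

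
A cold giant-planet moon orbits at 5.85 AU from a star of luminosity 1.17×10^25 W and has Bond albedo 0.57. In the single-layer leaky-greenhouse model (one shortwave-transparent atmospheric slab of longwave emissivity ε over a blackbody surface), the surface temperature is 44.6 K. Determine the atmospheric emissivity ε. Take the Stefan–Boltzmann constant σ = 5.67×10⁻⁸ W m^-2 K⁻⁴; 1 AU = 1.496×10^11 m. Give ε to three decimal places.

Orbital distance: d = 5.85 AU = 8.752×10^11 m.
S = L/(4πd²) = 1.216 W m^-2.
First, T_e = [1.216·(1−0.57)/(4σ)]^(1/4) = 38.96 K.
T_s⁴ = T_e⁴·2/(2−ε) → ε = 2 − 2(T_e/T_s)⁴ = 2 − 2·(38.96/44.6)⁴ = 0.8350.

0.835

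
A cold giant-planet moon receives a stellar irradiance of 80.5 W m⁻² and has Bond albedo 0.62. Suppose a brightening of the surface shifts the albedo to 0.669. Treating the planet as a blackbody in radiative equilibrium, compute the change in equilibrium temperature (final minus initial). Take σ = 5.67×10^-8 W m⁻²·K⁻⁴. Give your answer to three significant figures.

-3.66 kelvin

With α = 0.62, T₁ = 107.8 K.
Final:   T₂ = [S(1−0.669)/(4σ)]^(1/4) = 104.1 K.
ΔT = T₂ − T₁ = -3.656 K.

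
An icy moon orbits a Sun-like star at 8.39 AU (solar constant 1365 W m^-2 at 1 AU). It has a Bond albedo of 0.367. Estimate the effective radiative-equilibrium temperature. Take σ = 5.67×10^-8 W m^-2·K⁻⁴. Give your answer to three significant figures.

Irradiance scales as 1/d², so S = 1365 W m^-2 × (1/8.39)² = 19.39 W m^-2.
Absorbed flux (global mean): S(1−α)/4 = 19.39·0.633/4 = 3.069 W m^-2.
Balancing against σT⁴: T = (3.069/5.67×10⁻⁸)^(1/4) = 85.77 K.

85.8 K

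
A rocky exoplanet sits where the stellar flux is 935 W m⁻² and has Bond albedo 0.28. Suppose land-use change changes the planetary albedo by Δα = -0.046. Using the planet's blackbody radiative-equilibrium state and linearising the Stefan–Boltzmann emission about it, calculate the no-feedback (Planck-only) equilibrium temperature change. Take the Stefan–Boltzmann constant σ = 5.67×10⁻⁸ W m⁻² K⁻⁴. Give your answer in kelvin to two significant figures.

3.7 K

The baseline emission temperature is T_e = 233.4 K.
TOA radiative forcing: ΔF = −S·Δα/4 = −935.0·(-0.046)/4 = 10.75 W m⁻².
Linearising σT⁴ gives d(σT⁴)/dT = 4σT_e³ = 2.884 W m⁻² per K.
Hence the no-feedback warming is ΔF/(4σT_e³) = 3.73 K.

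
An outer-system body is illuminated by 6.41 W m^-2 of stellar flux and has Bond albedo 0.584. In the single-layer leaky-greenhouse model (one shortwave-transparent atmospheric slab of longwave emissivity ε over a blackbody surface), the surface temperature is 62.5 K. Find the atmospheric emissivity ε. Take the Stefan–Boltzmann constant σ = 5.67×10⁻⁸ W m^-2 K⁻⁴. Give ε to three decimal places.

0.459

First, T_e = [6.410·(1−0.584)/(4σ)]^(1/4) = 58.56 K.
T_s⁴ = T_e⁴·2/(2−ε) → ε = 2 − 2(T_e/T_s)⁴ = 2 − 2·(58.56/62.5)⁴ = 0.4589.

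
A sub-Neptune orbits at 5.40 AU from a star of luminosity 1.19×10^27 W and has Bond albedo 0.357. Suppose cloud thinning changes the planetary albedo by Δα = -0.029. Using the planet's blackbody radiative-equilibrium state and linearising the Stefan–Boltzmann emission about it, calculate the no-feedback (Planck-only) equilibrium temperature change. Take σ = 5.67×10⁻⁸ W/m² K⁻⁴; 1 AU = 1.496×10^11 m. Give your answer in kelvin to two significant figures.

Orbital distance: d = 5.40 AU = 8.078×10^11 m.
S = L/(4πd²) = 145.1 W/m².
Reference equilibrium: T_e = [S(1−α)/(4σ)]^(1/4) = 142.4 K.
ΔF = −(S/4)Δα = −(145.1/4)×(-0.029) = 1.052 W/m².
Planck response: λ_P = 4σT_e³ = 4·5.67×10⁻⁸·(142.4)³ = 0.6551 W/m²/K.
So ΔT₀ = 1.052/0.6551 = 1.61 K.

1.6 kelvin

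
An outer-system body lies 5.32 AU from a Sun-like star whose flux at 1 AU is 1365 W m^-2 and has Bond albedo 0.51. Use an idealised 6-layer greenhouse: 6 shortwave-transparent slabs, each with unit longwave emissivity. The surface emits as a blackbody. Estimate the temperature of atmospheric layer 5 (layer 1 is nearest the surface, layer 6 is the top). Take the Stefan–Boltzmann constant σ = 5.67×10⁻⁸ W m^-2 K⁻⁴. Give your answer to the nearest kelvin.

120 K

Flux at the orbit: S = 1365/(5.32)² = 48.23 W m^-2.
The effective emission temperature is T_e = [S(1−α)/(4σ)]^¼ = 101.0 K.
The net upward flux σT_e⁴ is constant between every pair of levels, so T_k⁴ = (N+1−k)T_e⁴.
With k = 5: T_5 = (6+1−5)^¼·101.0 K = 120.1 K.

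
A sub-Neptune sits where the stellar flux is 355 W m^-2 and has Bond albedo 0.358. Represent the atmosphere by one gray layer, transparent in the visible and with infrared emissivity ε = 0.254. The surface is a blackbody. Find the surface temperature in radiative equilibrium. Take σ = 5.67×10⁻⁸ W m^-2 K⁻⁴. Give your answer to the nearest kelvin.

184 K

The planet radiates to space at T_e = [S(1−α)/(4σ)]^(1/4) = 178.0 K.
The surface balance (absorbed SW + ε·downward IR = σT_s⁴) with T_a⁴ = T_s⁴/2 reduces to T_s = T_e·[2/(2−ε)]^¼ = 184.2 K.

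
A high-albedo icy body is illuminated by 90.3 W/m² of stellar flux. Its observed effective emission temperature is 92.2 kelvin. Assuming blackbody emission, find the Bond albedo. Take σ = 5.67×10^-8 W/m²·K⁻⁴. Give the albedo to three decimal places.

0.818

Rearranging the radiative balance, α = 1 − 4σT⁴/S.
4σT⁴ = 4·5.67×10⁻⁸·(92.2)⁴ = 16.39 W/m².
1−α = 16.39/90.30 = 0.1815, so α = 0.8185.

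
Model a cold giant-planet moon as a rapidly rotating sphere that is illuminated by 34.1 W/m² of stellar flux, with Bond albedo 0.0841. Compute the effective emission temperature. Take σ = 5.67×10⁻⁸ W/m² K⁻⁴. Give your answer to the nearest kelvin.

108 K

The planet absorbs (1−α)S over its disc πR² and re-emits over 4πR², so the mean absorbed flux is (1−0.0841)·34.10/4 = 7.808 W/m².
Set σT⁴ = 7.808 → T = (7.808/σ)^(1/4) = 108.3 K.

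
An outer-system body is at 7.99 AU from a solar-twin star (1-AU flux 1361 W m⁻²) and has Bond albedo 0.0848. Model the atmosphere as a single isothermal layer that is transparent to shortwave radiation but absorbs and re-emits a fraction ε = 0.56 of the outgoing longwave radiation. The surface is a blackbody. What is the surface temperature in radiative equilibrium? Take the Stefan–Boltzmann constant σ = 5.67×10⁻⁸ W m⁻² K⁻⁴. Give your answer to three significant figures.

105 kelvin

Flux at the orbit: S = 1361/(7.99)² = 21.32 W m⁻².
The planet radiates to space at T_e = [S(1−α)/(4σ)]^(1/4) = 96.31 K.
The surface balance (absorbed SW + ε·downward IR = σT_s⁴) with T_a⁴ = T_s⁴/2 reduces to T_s = T_e·[2/(2−ε)]^¼ = 104.6 K.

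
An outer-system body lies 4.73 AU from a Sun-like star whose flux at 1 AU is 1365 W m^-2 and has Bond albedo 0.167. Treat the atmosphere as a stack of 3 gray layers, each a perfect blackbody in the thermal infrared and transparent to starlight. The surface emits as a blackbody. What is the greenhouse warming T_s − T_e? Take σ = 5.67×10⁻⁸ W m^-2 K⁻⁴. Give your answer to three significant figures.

Irradiance scales as 1/d², so S = 1365 W m^-2 × (1/4.73)² = 61.01 W m^-2.
Top-of-atmosphere balance: σT_e⁴ = S(1−α)/4 = 12.71 W m^-2 → T_e = 122.3 K.
Surface: T_s = (4)^¼·T_e = 173.0 K.
Warming: T_s − T_e = 50.68 K.

50.7 K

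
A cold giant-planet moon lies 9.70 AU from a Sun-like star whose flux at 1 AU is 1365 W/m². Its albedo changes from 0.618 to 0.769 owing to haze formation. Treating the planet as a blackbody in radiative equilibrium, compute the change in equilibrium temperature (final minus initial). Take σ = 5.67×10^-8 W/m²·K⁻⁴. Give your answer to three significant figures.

-8.31 K

Flux at the orbit: S = 1365/(9.70)² = 14.51 W/m².
Before: T₁ = [14.51·0.382/(4σ)]^(1/4) = 70.31 K.
Final:   T₂ = [S(1−0.769)/(4σ)]^(1/4) = 62.00 K.
ΔT = T₂ − T₁ = -8.308 K.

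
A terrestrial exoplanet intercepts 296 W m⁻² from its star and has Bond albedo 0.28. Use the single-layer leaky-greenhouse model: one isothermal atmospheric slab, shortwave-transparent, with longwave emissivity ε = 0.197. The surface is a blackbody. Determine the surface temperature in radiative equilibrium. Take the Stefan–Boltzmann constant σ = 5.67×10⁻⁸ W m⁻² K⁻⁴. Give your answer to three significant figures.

The planet radiates to space at T_e = [S(1−α)/(4σ)]^(1/4) = 175.1 K.
For a single slab of emissivity ε, T_s⁴ = 2T_e⁴/(2−ε); thus T_s = 175.1·(1.109)^(1/4) = 179.7 K.

180 kelvin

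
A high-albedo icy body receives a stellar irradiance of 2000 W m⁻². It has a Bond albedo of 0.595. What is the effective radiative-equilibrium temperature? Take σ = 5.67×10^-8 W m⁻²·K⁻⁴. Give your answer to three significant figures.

244 K

Absorbed flux (global mean): S(1−α)/4 = 2000·0.405/4 = 202.5 W m⁻².
Balancing against σT⁴: T = (202.5/5.67×10⁻⁸)^(1/4) = 244.5 K.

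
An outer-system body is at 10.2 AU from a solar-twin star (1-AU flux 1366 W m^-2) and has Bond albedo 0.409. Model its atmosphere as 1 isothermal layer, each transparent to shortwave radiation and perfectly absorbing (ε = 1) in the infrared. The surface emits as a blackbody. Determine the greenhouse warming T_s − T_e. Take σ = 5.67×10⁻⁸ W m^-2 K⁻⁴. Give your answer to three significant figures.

14.5 K

By the inverse-square law, S = 1366/10.2² = 13.13 W m^-2.
OLR = S(1−α)/4 = 1.940 W m^-2; the top layer radiates at T_e = 76.48 K.
Surface: T_s = (2)^¼·T_e = 90.95 K.
Warming: T_s − T_e = 14.47 K.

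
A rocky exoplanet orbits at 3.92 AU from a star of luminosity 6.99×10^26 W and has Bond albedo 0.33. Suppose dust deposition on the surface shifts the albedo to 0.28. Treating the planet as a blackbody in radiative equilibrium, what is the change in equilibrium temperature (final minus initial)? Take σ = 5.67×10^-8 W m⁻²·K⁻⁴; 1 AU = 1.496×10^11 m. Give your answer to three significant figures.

2.68 K

d = 3.92 × 1.496×10^11 m = 5.864×10^11 m.
Spreading L over a sphere of radius d: S = 6.99×10^26/(4π·5.86×10^11²) = 161.7 W m⁻².
With α = 0.33, T₁ = 147.8 K.
After:  T₂ = [161.7·0.72/(4σ)]^(1/4) = 150.5 K.
Change: 150.5 − 147.8 = 2.684 K.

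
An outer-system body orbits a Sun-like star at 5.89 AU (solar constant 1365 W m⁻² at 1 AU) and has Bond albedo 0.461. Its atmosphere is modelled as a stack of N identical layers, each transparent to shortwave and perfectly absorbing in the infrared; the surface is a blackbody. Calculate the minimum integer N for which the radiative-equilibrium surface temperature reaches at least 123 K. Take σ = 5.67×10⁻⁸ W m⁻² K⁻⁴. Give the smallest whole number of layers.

Flux at the orbit: S = 1365/(5.89)² = 39.35 W m⁻².
Top-of-atmosphere balance: σT_e⁴ = S(1−α)/4 = 5.302 W m⁻² → T_e = 98.34 K.
Since T_s⁴ = (N+1)T_e⁴, we need N ≥ (T_s/T_e)⁴ − 1 = 1.448.
The minimum whole number is N = 2.

2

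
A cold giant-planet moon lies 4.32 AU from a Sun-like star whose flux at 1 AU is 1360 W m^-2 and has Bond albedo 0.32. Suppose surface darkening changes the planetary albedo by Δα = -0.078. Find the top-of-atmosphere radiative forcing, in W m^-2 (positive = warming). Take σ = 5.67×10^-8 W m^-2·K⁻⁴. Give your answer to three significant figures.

1.42 W m^-2

Flux at the orbit: S = 1360/(4.32)² = 72.87 W m^-2.
TOA radiative forcing: ΔF = −S·Δα/4 = −72.87·(-0.078)/4 = 1.421 W m^-2.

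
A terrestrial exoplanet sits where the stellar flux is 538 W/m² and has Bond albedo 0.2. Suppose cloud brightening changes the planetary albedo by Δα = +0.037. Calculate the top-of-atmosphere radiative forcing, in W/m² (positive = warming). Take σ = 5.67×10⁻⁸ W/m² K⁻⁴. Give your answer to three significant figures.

ΔF = −(S/4)Δα = −(538.0/4)×(+0.037) = -4.976 W/m².

-4.98 W/m²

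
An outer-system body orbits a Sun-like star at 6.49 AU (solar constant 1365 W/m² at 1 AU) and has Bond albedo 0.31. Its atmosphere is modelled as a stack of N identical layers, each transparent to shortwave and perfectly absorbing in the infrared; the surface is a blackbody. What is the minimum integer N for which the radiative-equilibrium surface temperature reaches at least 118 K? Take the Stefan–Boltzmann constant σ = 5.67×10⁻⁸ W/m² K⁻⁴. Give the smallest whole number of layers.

1

By the inverse-square law, S = 1365/6.49² = 32.41 W/m².
The effective emission temperature is T_e = [S(1−α)/(4σ)]^¼ = 99.65 K.
Since T_s⁴ = (N+1)T_e⁴, we need N ≥ (T_s/T_e)⁴ − 1 = 0.966.
The minimum whole number is N = 1.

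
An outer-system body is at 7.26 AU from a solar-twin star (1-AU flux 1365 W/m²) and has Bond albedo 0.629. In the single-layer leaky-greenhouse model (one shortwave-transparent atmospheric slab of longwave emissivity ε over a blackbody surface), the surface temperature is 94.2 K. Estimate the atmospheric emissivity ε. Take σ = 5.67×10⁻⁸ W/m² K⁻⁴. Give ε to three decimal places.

0.924

By the inverse-square law, S = 1365/7.26² = 25.90 W/m².
First, T_e = [25.90·(1−0.629)/(4σ)]^(1/4) = 80.68 K.
Since (2−ε)/2 = (T_e/T_s)⁴ = 0.5380, ε = 0.9240.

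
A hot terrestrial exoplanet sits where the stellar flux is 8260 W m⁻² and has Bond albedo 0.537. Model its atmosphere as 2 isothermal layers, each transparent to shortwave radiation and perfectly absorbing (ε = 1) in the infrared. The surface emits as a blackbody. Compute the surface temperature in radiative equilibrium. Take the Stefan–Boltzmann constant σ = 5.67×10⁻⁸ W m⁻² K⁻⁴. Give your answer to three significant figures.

The effective emission temperature is T_e = [S(1−α)/(4σ)]^¼ = 360.4 K.
Layer-by-layer balance gives σT_s⁴ = (N+1)σT_e⁴, so T_s = 3^¼·360.4 = 474.3 K.

474 K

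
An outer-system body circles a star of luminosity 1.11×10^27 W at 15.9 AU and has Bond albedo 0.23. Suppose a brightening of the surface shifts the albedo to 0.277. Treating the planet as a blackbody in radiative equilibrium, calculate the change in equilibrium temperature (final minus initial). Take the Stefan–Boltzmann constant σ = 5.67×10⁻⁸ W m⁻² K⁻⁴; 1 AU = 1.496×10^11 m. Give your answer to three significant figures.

d = 15.9 × 1.496×10^11 m = 2.379×10^12 m.
Spreading L over a sphere of radius d: S = 1.11×10^27/(4π·2.38×10^12²) = 15.61 W m⁻².
With α = 0.23, T₁ = 85.32 K.
After:  T₂ = [15.61·0.723/(4σ)]^(1/4) = 83.99 K.
ΔT = T₂ − T₁ = -1.333 K.

-1.33 K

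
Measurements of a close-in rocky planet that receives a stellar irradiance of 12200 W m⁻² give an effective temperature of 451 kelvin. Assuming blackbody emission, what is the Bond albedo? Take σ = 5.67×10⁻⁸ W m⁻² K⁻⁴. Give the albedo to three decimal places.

0.231

Energy balance: S(1−α)/4 = σT⁴, so 1−α = 4σT⁴/S.
4σT⁴ = 4·5.67×10⁻⁸·(451)⁴ = 9383 W m⁻².
1−α = 9383/12200 = 0.7691, so α = 0.2309.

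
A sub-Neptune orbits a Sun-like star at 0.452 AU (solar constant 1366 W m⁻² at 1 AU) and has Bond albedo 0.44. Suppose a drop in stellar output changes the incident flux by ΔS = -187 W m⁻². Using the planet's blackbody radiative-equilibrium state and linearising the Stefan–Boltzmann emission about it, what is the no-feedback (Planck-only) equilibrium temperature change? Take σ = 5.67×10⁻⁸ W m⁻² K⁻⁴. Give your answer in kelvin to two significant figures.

Flux at the orbit: S = 1366/(0.452)² = 6686 W m⁻².
Reference equilibrium: T_e = [S(1−α)/(4σ)]^(1/4) = 358.5 K.
Only a fraction (1−α) is absorbed and it's spread over 4πR², so ΔF = (1−α)ΔS/4 = -26.18 W m⁻².
Linearising σT⁴ gives d(σT⁴)/dT = 4σT_e³ = 10.45 W m⁻² per K.
ΔT₀ = ΔF/λ_P = -26.18/10.45 = -2.51 K.

-2.5 K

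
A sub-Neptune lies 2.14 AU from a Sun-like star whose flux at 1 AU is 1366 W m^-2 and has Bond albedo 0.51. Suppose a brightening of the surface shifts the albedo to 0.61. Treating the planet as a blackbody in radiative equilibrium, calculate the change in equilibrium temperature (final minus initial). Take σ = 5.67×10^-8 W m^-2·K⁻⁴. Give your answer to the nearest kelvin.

-9 K

Flux at the orbit: S = 1366/(2.14)² = 298.3 W m^-2.
Before: T₁ = [298.3·0.49/(4σ)]^(1/4) = 159.3 K.
With α = 0.61, T₂ = 150.5 K.
Change: 150.5 − 159.3 = -8.837 K.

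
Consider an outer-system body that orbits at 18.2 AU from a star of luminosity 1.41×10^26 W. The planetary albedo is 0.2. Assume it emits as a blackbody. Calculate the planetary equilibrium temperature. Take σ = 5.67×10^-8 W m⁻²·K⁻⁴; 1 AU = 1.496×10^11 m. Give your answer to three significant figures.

48.1 K

Orbital distance: d = 18.2 AU = 2.723×10^12 m.
Spreading L over a sphere of radius d: S = 1.41×10^26/(4π·2.72×10^12²) = 1.514 W m⁻².
The planet absorbs (1−α)S over its disc πR² and re-emits over 4πR², so the mean absorbed flux is (1−0.2)·1.514/4 = 0.3027 W m⁻².
Set σT⁴ = 0.3027 → T = (0.3027/σ)^(1/4) = 48.07 K.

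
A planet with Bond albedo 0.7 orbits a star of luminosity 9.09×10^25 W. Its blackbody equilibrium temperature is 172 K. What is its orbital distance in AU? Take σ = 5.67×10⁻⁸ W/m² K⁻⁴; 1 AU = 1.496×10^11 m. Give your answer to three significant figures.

0.699 AU

The flux needed for this T is 4σT⁴/(1−0.7) = 661.7 W/m².
Then d = [L/(4πS)]^(1/2) = 1.046×10^11 m, i.e. 0.6989 AU.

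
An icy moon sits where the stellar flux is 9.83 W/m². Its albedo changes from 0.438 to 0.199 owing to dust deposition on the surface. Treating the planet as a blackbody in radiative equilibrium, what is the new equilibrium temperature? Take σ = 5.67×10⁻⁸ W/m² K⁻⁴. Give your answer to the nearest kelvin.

With the new albedo, S(1−α₂)/4 = 1.968 W/m², so T₂ = 76.76 K.

77 K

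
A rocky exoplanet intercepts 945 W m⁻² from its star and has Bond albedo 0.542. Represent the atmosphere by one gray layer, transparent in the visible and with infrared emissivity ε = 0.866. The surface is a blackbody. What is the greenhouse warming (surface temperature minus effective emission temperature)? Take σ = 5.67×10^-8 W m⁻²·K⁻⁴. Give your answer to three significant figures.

Effective emission temperature (TOA balance): σT_e⁴ = S(1−α)/4 = 108.2 W m⁻² → T_e = 209.0 K.
For a single slab of emissivity ε, T_s⁴ = 2T_e⁴/(2−ε); thus T_s = 209.0·(1.764)^(1/4) = 240.9 K.
The atmosphere warms the surface by 31.85 K.

31.9 K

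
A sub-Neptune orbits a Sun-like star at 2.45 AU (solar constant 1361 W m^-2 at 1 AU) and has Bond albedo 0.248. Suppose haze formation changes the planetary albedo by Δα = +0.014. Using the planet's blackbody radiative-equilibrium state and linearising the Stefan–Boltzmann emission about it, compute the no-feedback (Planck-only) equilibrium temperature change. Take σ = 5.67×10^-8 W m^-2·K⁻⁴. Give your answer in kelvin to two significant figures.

Flux at the orbit: S = 1361/(2.45)² = 226.7 W m^-2.
Reference equilibrium: T_e = [S(1−α)/(4σ)]^(1/4) = 165.6 K.
The change in absorbed flux is Δ[S(1−α)/4] = −SΔα/4 = -0.7936 W m^-2.
Linearising σT⁴ gives d(σT⁴)/dT = 4σT_e³ = 1.030 W m^-2 per K.
ΔT₀ = ΔF/λ_P = -0.7936/1.030 = -0.771 K.

-0.77 K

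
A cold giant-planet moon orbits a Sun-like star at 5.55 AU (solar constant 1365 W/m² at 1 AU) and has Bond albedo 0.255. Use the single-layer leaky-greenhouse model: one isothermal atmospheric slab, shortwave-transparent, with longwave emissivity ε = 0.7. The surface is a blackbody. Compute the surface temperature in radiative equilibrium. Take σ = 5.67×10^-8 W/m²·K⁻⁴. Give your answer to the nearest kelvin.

Flux at the orbit: S = 1365/(5.55)² = 44.31 W/m².
At the top of the atmosphere, σT_e⁴ = S(1−α)/4 = 8.254 W/m², giving T_e = 109.8 K.
For a single slab of emissivity ε, T_s⁴ = 2T_e⁴/(2−ε); thus T_s = 109.8·(1.538)^(1/4) = 122.3 K.

122 kelvin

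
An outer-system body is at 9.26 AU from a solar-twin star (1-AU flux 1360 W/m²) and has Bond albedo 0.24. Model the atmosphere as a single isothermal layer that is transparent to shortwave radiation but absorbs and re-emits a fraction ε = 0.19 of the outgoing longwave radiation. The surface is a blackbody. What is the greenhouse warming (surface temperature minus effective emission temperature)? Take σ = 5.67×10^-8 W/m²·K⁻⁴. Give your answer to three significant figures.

Irradiance scales as 1/d², so S = 1360 W/m² × (1/9.26)² = 15.86 W/m².
At the top of the atmosphere, σT_e⁴ = S(1−α)/4 = 3.013 W/m², giving T_e = 85.38 K.
For a single slab of emissivity ε, T_s⁴ = 2T_e⁴/(2−ε); thus T_s = 85.38·(1.105)^(1/4) = 87.54 K.
T_s − T_e = 87.54 − 85.38 = 2.158 K.

2.16 kelvin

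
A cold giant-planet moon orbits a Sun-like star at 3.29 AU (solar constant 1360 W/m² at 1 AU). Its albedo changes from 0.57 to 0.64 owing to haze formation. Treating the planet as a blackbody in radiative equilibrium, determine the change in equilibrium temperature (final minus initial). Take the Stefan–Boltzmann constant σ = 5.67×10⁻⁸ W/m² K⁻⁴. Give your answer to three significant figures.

Irradiance scales as 1/d², so S = 1360 W/m² × (1/3.29)² = 125.6 W/m².
Initial: T₁ = [S(1−0.57)/(4σ)]^(1/4) = 124.2 K.
With α = 0.64, T₂ = 118.8 K.
ΔT = T₂ − T₁ = -5.398 K.

-5.40 K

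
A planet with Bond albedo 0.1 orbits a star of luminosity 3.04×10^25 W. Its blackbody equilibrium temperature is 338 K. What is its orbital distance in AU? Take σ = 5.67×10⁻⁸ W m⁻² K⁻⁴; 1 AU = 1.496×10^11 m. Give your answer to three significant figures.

0.181 AU

The flux needed for this T is 4σT⁴/(1−0.1) = 3289 W m⁻².
S = L/(4πd²) → d = √(L/4πS) = √(3.04×10^25/(4π·3289)) = 2.712×10^10 m = 0.1813 AU.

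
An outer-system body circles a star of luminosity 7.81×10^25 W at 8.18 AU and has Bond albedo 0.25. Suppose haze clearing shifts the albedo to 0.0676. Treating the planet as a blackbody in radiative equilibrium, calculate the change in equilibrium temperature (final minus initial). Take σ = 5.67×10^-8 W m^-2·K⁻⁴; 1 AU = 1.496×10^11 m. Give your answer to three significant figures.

3.40 K

Orbital distance: d = 8.18 AU = 1.224×10^12 m.
S = L/(4πd²) = 4.150 W m^-2.
With α = 0.25, T₁ = 60.87 K.
After:  T₂ = [4.150·0.932/(4σ)]^(1/4) = 64.27 K.
Change: 64.27 − 60.87 = 3.404 K.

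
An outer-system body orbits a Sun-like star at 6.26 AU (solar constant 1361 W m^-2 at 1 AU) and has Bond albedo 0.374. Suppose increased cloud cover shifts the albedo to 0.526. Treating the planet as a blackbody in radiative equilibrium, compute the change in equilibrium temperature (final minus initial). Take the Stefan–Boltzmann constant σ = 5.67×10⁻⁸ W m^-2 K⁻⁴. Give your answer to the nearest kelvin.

Flux at the orbit: S = 1361/(6.26)² = 34.73 W m^-2.
Initial: T₁ = [S(1−0.374)/(4σ)]^(1/4) = 98.95 K.
After:  T₂ = [34.73·0.474/(4σ)]^(1/4) = 92.30 K.
ΔT = T₂ − T₁ = -6.647 K.

-7 K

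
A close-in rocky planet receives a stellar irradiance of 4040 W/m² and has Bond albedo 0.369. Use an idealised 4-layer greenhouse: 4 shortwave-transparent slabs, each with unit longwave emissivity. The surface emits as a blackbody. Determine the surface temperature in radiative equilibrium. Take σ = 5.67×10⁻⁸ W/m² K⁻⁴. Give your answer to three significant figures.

487 K

OLR = S(1−α)/4 = 637.3 W/m²; the top layer radiates at T_e = 325.6 K.
Layer-by-layer balance gives σT_s⁴ = (N+1)σT_e⁴, so T_s = 5^¼·325.6 = 486.9 K.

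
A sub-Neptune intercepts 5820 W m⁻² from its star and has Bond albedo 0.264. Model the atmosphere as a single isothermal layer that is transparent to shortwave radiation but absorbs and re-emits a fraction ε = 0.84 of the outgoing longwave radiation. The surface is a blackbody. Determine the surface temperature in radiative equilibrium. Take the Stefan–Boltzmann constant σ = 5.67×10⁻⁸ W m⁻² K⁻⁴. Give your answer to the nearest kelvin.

425 kelvin

The planet radiates to space at T_e = [S(1−α)/(4σ)]^(1/4) = 370.7 K.
Surface balance with a leaky layer gives σT_s⁴ = σT_e⁴·2/(2−ε), so T_s = T_e·[2/(2−0.84)]^(1/4) = 424.8 K.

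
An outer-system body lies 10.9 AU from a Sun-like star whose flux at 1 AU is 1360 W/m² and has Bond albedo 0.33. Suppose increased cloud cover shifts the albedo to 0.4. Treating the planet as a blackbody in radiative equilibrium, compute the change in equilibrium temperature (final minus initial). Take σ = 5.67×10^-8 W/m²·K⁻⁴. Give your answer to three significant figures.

Flux at the orbit: S = 1360/(10.9)² = 11.45 W/m².
Initial: T₁ = [S(1−0.33)/(4σ)]^(1/4) = 76.26 K.
After:  T₂ = [11.45·0.6/(4σ)]^(1/4) = 74.18 K.
Change: 74.18 − 76.26 = -2.075 K.

-2.07 kelvin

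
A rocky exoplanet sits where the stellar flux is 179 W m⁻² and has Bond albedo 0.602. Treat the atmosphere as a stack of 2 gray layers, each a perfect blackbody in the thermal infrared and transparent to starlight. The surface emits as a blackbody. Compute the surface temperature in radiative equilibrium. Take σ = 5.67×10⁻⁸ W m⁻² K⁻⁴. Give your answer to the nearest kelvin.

175 kelvin

The effective emission temperature is T_e = [S(1−α)/(4σ)]^¼ = 133.1 K.
With N = 2 opaque layers, T_s = (N+1)^(1/4)·T_e = 3^(1/4)·133.1 = 175.2 K.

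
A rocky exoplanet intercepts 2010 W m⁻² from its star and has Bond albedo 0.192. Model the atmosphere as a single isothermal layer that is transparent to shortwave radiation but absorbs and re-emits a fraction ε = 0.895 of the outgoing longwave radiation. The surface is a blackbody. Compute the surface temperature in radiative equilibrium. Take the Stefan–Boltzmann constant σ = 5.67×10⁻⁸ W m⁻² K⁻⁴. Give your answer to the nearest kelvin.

337 K

At the top of the atmosphere, σT_e⁴ = S(1−α)/4 = 406.0 W m⁻², giving T_e = 290.9 K.
The surface balance (absorbed SW + ε·downward IR = σT_s⁴) with T_a⁴ = T_s⁴/2 reduces to T_s = T_e·[2/(2−ε)]^¼ = 337.4 K.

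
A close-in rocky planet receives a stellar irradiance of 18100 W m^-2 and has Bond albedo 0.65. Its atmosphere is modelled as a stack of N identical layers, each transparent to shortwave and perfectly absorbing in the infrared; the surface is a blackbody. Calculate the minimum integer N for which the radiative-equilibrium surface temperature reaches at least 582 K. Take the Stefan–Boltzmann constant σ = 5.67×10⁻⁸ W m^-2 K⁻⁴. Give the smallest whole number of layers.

OLR = S(1−α)/4 = 1584 W m^-2; the top layer radiates at T_e = 408.8 K.
Since T_s⁴ = (N+1)T_e⁴, we need N ≥ (T_s/T_e)⁴ − 1 = 3.108.
The minimum whole number is N = 4.

4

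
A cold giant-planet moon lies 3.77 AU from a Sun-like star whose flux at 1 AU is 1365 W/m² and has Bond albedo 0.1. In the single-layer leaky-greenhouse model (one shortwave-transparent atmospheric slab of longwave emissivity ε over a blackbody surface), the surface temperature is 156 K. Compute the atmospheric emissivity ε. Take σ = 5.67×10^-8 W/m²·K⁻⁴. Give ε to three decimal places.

By the inverse-square law, S = 1365/3.77² = 96.04 W/m².
First, T_e = [96.04·(1−0.1)/(4σ)]^(1/4) = 139.7 K.
Since (2−ε)/2 = (T_e/T_s)⁴ = 0.6435, ε = 0.7130.

0.713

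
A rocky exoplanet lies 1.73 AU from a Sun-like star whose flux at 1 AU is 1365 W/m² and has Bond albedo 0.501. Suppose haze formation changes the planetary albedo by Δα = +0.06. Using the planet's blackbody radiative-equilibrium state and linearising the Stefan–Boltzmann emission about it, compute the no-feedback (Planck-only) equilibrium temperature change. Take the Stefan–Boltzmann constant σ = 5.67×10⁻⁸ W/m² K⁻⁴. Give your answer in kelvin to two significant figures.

-5.4 K

By the inverse-square law, S = 1365/1.73² = 456.1 W/m².
The baseline emission temperature is T_e = 178.0 K.
TOA radiative forcing: ΔF = −S·Δα/4 = −456.1·(+0.06)/4 = -6.841 W/m².
Linearising σT⁴ gives d(σT⁴)/dT = 4σT_e³ = 1.279 W/m² per K.
ΔT₀ = ΔF/λ_P = -6.841/1.279 = -5.35 K.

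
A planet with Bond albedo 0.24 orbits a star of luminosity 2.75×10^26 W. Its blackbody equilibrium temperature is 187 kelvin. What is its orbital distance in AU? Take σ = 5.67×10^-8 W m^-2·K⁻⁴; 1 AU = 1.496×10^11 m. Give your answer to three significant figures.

1.64 AU

The flux needed for this T is 4σT⁴/(1−0.24) = 364.9 W m^-2.
Then d = [L/(4πS)]^(1/2) = 2.449×10^11 m, i.e. 1.637 AU.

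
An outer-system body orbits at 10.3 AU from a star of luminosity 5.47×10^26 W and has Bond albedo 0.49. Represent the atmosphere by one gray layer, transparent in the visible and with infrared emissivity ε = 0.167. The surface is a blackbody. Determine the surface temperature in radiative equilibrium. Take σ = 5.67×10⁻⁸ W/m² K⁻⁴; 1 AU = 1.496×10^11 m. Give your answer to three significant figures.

d = 10.3 × 1.496×10^11 m = 1.541×10^12 m.
Flux at the orbit: S = L/(4πd²) = 5.47×10^26/(4π·(1.54×10^12)²) = 18.33 W/m².
Effective emission temperature (TOA balance): σT_e⁴ = S(1−α)/4 = 2.337 W/m² → T_e = 80.13 K.
Surface balance with a leaky layer gives σT_s⁴ = σT_e⁴·2/(2−ε), so T_s = T_e·[2/(2−0.167)]^(1/4) = 81.90 K.

81.9 kelvin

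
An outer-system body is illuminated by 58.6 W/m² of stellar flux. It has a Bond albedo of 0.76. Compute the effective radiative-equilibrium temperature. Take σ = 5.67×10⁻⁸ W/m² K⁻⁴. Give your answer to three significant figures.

88.7 kelvin

The planet absorbs (1−α)S over its disc πR² and re-emits over 4πR², so the mean absorbed flux is (1−0.76)·58.60/4 = 3.516 W/m².
In equilibrium σT⁴ equals this, so T = 88.74 K.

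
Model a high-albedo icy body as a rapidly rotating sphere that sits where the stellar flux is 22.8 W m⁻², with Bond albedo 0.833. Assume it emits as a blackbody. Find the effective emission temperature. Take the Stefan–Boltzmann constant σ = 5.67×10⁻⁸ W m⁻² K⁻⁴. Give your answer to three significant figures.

Averaging over the sphere, the absorbed flux is S(1−α)/4 = 0.9519 W m⁻².
In equilibrium σT⁴ equals this, so T = 64.01 K.

64.0 K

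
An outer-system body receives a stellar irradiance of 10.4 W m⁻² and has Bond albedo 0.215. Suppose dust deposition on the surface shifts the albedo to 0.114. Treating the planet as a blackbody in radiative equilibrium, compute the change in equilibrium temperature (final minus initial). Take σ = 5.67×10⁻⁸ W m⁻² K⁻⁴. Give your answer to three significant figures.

2.38 K

With α = 0.215, T₁ = 77.46 K.
Final:   T₂ = [S(1−0.114)/(4σ)]^(1/4) = 79.84 K.
ΔT = T₂ − T₁ = 2.380 K.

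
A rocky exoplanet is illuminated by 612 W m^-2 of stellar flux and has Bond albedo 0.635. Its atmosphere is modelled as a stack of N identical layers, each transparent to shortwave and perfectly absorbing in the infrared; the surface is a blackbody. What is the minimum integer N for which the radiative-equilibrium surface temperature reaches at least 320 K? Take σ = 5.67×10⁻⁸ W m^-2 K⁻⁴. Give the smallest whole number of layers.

The effective emission temperature is T_e = [S(1−α)/(4σ)]^¼ = 177.2 K.
T_s = (N+1)^(1/4)·T_e ≥ 320 K requires N+1 ≥ (T_s/T_e)⁴ = (320/177.2)⁴ = 10.646.
Rounding up, N = 10.

10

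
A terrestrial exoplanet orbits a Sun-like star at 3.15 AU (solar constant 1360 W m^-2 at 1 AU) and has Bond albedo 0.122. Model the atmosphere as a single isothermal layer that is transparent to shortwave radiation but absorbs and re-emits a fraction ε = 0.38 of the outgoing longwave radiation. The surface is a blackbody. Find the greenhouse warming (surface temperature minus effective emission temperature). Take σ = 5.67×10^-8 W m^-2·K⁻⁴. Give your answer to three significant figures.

8.21 K

Flux at the orbit: S = 1360/(3.15)² = 137.1 W m^-2.
The planet radiates to space at T_e = [S(1−α)/(4σ)]^(1/4) = 151.8 K.
For a single slab of emissivity ε, T_s⁴ = 2T_e⁴/(2−ε); thus T_s = 151.8·(1.235)^(1/4) = 160.0 K.
The atmosphere warms the surface by 8.210 K.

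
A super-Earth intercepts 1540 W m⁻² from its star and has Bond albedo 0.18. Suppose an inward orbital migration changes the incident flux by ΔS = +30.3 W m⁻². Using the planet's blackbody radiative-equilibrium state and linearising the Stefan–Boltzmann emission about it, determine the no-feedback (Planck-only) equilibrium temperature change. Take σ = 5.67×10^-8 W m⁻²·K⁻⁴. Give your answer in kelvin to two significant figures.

1.3 K

Reference equilibrium: T_e = [S(1−α)/(4σ)]^(1/4) = 273.2 K.
TOA radiative forcing: ΔF = (1−α)ΔS/4 = 0.82·(+30.3)/4 = 6.212 W m⁻².
The Planck feedback parameter is 4σT_e³ = 4.623 W m⁻²/K.
ΔT₀ = ΔF/λ_P = 6.212/4.623 = 1.34 K.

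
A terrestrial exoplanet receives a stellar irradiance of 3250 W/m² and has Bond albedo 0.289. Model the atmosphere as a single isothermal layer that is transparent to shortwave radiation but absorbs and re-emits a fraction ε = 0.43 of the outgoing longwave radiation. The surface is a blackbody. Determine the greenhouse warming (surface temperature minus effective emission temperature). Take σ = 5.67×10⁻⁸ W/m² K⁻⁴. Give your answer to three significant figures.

The planet radiates to space at T_e = [S(1−α)/(4σ)]^(1/4) = 317.7 K.
The surface balance (absorbed SW + ε·downward IR = σT_s⁴) with T_a⁴ = T_s⁴/2 reduces to T_s = T_e·[2/(2−ε)]^¼ = 337.5 K.
T_s − T_e = 337.5 − 317.7 = 19.82 K.

19.8 kelvin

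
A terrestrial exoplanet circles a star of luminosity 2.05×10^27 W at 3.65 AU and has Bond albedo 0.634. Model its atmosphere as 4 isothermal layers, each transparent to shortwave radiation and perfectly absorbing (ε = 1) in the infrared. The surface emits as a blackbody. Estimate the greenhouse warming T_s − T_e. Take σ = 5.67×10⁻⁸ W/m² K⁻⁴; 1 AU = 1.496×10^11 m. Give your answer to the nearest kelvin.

85 kelvin

Orbital distance: d = 3.65 AU = 5.460×10^11 m.
Flux at the orbit: S = L/(4πd²) = 2.05×10^27/(4π·(5.46×10^11)²) = 547.1 W/m².
Top-of-atmosphere balance: σT_e⁴ = S(1−α)/4 = 50.06 W/m² → T_e = 172.4 K.
Surface: T_s = (5)^¼·T_e = 257.8 K.
Warming: T_s − T_e = 85.39 K.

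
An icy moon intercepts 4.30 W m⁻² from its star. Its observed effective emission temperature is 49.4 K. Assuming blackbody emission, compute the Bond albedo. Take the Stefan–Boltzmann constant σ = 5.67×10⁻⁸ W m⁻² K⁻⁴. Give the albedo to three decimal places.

0.686

Energy balance: S(1−α)/4 = σT⁴, so 1−α = 4σT⁴/S.
4σT⁴ = 4·5.67×10⁻⁸·(49.4)⁴ = 1.351 W m⁻².
1−α = 1.351/4.300 = 0.3141, so α = 0.6859.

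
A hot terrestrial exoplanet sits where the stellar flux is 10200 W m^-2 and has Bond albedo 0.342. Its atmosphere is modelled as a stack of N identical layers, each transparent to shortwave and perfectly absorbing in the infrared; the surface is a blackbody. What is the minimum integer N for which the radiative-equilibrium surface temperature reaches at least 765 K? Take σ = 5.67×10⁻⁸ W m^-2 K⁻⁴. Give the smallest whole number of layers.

11

OLR = S(1−α)/4 = 1678 W m^-2; the top layer radiates at T_e = 414.8 K.
Since T_s⁴ = (N+1)T_e⁴, we need N ≥ (T_s/T_e)⁴ − 1 = 10.573.
Rounding up, N = 11.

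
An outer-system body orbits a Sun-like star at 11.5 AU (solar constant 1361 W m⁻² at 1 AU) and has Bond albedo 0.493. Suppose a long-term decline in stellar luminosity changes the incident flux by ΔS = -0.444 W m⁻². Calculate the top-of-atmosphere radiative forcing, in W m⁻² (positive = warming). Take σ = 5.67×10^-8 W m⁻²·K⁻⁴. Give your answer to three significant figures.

-0.0563 W m⁻²

Flux at the orbit: S = 1361/(11.5)² = 10.29 W m⁻².
Only a fraction (1−α) is absorbed and it's spread over 4πR², so ΔF = (1−α)ΔS/4 = -0.05628 W m⁻².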